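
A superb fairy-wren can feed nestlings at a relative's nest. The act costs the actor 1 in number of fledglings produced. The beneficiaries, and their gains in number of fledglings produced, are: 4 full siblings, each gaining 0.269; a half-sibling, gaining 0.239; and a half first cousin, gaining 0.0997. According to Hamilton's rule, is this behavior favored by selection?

Hamilton's rule: the trait is favored when the sum of r·B over every recipient exceeds the actor's cost C.
r to a full sibling = 1/2 (full sibs share both parents — two paths of length 2: r = 2·(1/2)^2 = 1/2).
r to a half-sibling = 0.25 (half-sibs share one parent — one path of length 2: r = (1/2)^2 = 1/4).
r to a half first cousin = 0.0625 (half first cousins share one grandparent — one path of length 4: r = (1/2)^4 = 1/16).
Summing one r·B term per recipient: 4·0.5·0.269 + 1·0.25·0.239 + 1·0.0625·0.0997 = 0.60398125.
0.60398125 < 1: the indirect benefit is less than the cost.

No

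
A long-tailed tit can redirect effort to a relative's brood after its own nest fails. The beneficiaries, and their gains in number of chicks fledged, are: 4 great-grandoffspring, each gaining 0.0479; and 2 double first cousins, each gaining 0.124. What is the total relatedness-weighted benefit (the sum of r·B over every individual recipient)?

r to a great-grandoffspring = 1/8 (three parent–offspring links: r = (1/2)^3 = 1/8).
r to a double first cousin = 1/4 (double first cousins share both grandparent pairs — four paths of length 4: r = 4·(1/2)^4 = 1/4).
Summing one r·B term per recipient: 4·0.125·0.0479 + 2·0.25·0.124 = 0.08595.

0.08595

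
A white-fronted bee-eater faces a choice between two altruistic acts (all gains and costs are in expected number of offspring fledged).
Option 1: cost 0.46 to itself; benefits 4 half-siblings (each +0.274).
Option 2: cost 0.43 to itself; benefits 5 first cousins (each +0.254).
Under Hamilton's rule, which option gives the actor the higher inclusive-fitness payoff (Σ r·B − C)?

Option 1: r to a half-sibling = 0.25.
Option 1: Σ r·B − C = (4·0.25·0.274) − 0.46 = -0.186.
Option 2: r to a first cousin = 0.125.
Option 2: Σ r·B − C = (5·0.125·0.254) − 0.43 = -0.27125.
Option 1 has the higher net inclusive-fitness payoff.

Option 1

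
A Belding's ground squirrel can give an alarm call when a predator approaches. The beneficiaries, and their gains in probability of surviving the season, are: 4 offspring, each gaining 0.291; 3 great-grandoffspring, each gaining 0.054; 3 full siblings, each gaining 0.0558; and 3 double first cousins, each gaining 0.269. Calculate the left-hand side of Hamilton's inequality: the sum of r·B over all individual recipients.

0.8877

r to an offspring = 0.5 (one parent–offspring link: r = (1/2)^1 = 1/2).
r to a great-grandoffspring = 0.125 (three parent–offspring links: r = (1/2)^3 = 1/8).
r to a full sibling = 0.5 (full sibs share both parents — two paths of length 2: r = 2·(1/2)^2 = 1/2).
r to a double first cousin = 0.25 (double first cousins share both grandparent pairs — four paths of length 4: r = 4·(1/2)^4 = 1/4).
Summing one r·B term per recipient: 4·0.5·0.291 + 3·0.125·0.054 + 3·0.5·0.0558 + 3·0.25·0.269 = 0.8877.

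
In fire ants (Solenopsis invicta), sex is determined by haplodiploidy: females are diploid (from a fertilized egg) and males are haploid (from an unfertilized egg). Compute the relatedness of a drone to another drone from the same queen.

Haploid brothers each carry a random half of the queen's diploid genome, so on average they share half: r = 1/2.

0.5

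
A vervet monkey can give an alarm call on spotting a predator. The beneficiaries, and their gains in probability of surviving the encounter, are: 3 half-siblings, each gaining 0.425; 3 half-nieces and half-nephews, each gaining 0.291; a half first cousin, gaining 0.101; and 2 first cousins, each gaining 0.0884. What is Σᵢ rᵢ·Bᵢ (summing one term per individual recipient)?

r to a half-sibling = 0.25 (half-sibs share one parent — one path of length 2: r = (1/2)^2 = 1/4).
r to a half-niece or half-nephew = 1/8 (half-aunt/uncle↔niece/nephew: one path of length 3: r = (1/2)^3 = 1/8).
r to a half first cousin = 1/16 (half first cousins share one grandparent — one path of length 4: r = (1/2)^4 = 1/16).
r to a first cousin = 1/8 (first cousins share one grandparent pair — two paths of length 4: r = 2·(1/2)^4 = 1/8).
Summing one r·B term per recipient: 3·0.25·0.425 + 3·0.125·0.291 + 1·0.0625·0.101 + 2·0.125·0.0884 = 0.4562875.

0.4562875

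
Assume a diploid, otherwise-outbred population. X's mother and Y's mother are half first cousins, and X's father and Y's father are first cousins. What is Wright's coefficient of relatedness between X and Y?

Independent pedigree routes through distinct common ancestors add.
X and Y are related in two ways: half second cousins through their mothers (r = 1/64) and second cousins through their fathers (r = 1/32).
r = 1/64 + 1/32 = 0.046875.

0.046875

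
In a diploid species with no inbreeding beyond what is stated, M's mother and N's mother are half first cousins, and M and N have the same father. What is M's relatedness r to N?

0.265625

Relatedness sums over independent paths through distinct common ancestors.
M and N are related in two ways: half second cousins through their mothers (r = 1/64) and half-sibs through their shared father (r = 1/4).
r = 1/64 + 1/4 = 0.265625.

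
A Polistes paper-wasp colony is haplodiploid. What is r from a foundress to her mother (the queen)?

One meiotic link between diploid queen and diploid daughter: r = 1/2.

0.5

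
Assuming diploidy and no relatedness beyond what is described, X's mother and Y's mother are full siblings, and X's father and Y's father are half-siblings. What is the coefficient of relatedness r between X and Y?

Wright's path rule: contributions from independent ancestry routes add.
X and Y are related in two ways: first cousins through their mothers (r = 1/8) and half first cousins through their fathers (r = 1/16).
r = 1/8 + 1/16 = 3/16 = 0.1875.

0.1875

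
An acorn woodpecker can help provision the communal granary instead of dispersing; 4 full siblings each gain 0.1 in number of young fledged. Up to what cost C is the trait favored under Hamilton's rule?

0.2

r to a full sibling = 1/2 (full sibs share both parents — two paths of length 2: r = 2·(1/2)^2 = 1/2).
Hamilton's rule: n·r·B > C, so the trait is favored while C < n·r·B = 4·0.5·0.1 = 0.2.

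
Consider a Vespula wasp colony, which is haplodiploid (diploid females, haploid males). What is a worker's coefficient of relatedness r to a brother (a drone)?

0.25

Her haploid brother carries none of their father's genes and a random half of their mother's genome; that half matches the maternal half of her own genome with probability 1/2: r = 1/2 · 1/2 = 1/4.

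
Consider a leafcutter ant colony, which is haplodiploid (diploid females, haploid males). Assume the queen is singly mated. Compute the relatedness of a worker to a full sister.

0.75

Haplodiploid full sisters inherit their father's entire haploid genome identically (contributing 1/2) and on average half of their mother's contribution (1/2 · 1/2 = 1/4); r = 1/2 + 1/4 = 3/4.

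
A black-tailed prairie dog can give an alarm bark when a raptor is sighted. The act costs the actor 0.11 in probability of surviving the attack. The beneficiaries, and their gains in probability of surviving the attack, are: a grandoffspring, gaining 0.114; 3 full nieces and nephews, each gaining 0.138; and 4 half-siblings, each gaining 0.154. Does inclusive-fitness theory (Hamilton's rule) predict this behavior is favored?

Yes

Hamilton's rule: the trait is favored when the sum of r·B over every recipient exceeds the actor's cost C.
r to a grandoffspring = 1/4 (two parent–offspring links: r = (1/2)^2 = 1/4).
r to a full niece or nephew = 1/4 (full aunt/uncle↔niece/nephew: two paths of length 3 through the shared grandparent pair: r = 2·(1/2)^3 = 1/4).
r to a half-sibling = 1/4 (half-sibs share one parent — one path of length 2: r = (1/2)^2 = 1/4).
Summing one r·B term per recipient: 1·0.25·0.114 + 3·0.25·0.138 + 4·0.25·0.154 = 0.286.
0.286 > 0.11: the indirect benefit exceeds the cost.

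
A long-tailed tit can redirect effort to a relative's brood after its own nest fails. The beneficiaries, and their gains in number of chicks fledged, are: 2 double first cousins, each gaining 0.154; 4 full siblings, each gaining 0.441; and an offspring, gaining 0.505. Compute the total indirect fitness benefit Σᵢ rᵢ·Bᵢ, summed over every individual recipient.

r to a double first cousin = 0.25 (double first cousins share both grandparent pairs — four paths of length 4: r = 4·(1/2)^4 = 1/4).
r to a full sibling = 1/2 (full sibs share both parents — two paths of length 2: r = 2·(1/2)^2 = 1/2).
r to an offspring = 0.5 (one parent–offspring link: r = (1/2)^1 = 1/2).
Summing one r·B term per recipient: 2·0.25·0.154 + 4·0.5·0.441 + 1·0.5·0.505 = 1.2115.

1.2115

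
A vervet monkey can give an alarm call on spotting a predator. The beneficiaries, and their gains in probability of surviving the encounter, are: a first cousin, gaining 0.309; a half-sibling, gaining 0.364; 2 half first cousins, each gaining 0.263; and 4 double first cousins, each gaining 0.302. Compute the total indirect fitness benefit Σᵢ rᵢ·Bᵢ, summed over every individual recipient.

0.4645

r to a first cousin = 1/8 (first cousins share one grandparent pair — two paths of length 4: r = 2·(1/2)^4 = 1/8).
r to a half-sibling = 0.25 (half-sibs share one parent — one path of length 2: r = (1/2)^2 = 1/4).
r to a half first cousin = 1/16 (half first cousins share one grandparent — one path of length 4: r = (1/2)^4 = 1/16).
r to a double first cousin = 1/4 (double first cousins share both grandparent pairs — four paths of length 4: r = 4·(1/2)^4 = 1/4).
Summing one r·B term per recipient: 1·0.125·0.309 + 1·0.25·0.364 + 2·0.0625·0.263 + 4·0.25·0.302 = 0.4645.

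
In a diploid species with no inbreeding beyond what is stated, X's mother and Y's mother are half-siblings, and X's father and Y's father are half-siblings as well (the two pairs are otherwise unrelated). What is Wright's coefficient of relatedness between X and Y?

0.125

Wright's path rule: contributions from independent ancestry routes add.
X and Y are related in two ways: half first cousins through their mothers (r = 1/16) and half first cousins through their fathers (r = 1/16).
r = 1/16 + 1/16 = 0.125.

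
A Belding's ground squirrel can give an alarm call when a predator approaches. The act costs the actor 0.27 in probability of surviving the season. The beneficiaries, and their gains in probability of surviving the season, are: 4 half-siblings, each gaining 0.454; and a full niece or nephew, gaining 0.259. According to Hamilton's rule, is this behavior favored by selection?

Hamilton's rule: the trait is favored when the sum of r·B over every recipient exceeds the actor's cost C.
r to a half-sibling = 0.25 (half-sibs share one parent — one path of length 2: r = (1/2)^2 = 1/4).
r to a full niece or nephew = 0.25 (full aunt/uncle↔niece/nephew: two paths of length 3 through the shared grandparent pair: r = 2·(1/2)^3 = 1/4).
Summing one r·B term per recipient: 4·0.25·0.454 + 1·0.25·0.259 = 0.51875.
0.51875 > 0.27: the indirect benefit exceeds the cost.

Yes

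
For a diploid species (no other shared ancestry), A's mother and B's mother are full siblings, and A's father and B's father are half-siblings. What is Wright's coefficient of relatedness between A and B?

0.1875

Wright's path rule: contributions from independent ancestry routes add.
A and B are related in two ways: first cousins through their mothers (r = 1/8) and half first cousins through their fathers (r = 1/16).
r = 1/8 + 1/16 = 3/16 = 0.1875.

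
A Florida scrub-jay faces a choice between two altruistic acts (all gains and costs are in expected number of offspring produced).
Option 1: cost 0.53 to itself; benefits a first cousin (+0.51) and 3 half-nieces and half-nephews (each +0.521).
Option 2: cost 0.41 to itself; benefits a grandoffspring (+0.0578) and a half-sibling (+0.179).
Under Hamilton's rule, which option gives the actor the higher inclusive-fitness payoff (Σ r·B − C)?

Option 1

Option 1: r to a first cousin = 0.125.
Option 1: r to a half-niece or half-nephew = 0.125.
Option 1: Σ r·B − C = (1·0.125·0.51 + 3·0.125·0.521) − 0.53 = -0.270875.
Option 2: r to a grandoffspring = 0.25.
Option 2: r to a half-sibling = 0.25.
Option 2: Σ r·B − C = (1·0.25·0.0578 + 1·0.25·0.179) − 0.41 = -0.3508.
Option 1 has the higher net inclusive-fitness payoff.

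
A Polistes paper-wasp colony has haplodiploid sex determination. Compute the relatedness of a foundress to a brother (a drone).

0.25

Her haploid brother carries none of their father's genes and a random half of their mother's genome; that half matches the maternal half of her own genome with probability 1/2: r = 1/2 · 1/2 = 1/4.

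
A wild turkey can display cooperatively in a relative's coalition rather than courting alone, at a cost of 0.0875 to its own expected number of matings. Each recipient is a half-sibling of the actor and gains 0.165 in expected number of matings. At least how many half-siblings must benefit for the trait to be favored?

r to a half-sibling = 1/4 (half-sibs share one parent — one path of length 2: r = (1/2)^2 = 1/4).
Hamilton's rule: n·r·B > C  ⇒  n > C/(r·B) = 0.0875/(0.25·0.165) = 2.121.
The smallest integer exceeding 2.121 is 3.

3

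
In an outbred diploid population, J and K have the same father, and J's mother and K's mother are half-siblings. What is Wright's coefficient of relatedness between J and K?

Independent pedigree routes through distinct common ancestors add.
J and K are related in two ways: half-sibs through their shared father (r = 1/4) and half first cousins through their mothers (r = 1/16).
r = 1/4 + 1/16 = 0.3125.

0.3125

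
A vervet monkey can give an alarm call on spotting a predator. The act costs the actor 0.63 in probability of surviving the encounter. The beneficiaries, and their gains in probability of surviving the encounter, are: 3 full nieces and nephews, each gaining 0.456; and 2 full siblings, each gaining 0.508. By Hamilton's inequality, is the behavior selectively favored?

Hamilton's rule: the trait is favored when the sum of r·B over every recipient exceeds the actor's cost C.
r to a full niece or nephew = 1/4 (full aunt/uncle↔niece/nephew: two paths of length 3 through the shared grandparent pair: r = 2·(1/2)^3 = 1/4).
r to a full sibling = 0.5 (full sibs share both parents — two paths of length 2: r = 2·(1/2)^2 = 1/2).
Summing one r·B term per recipient: 3·0.25·0.456 + 2·0.5·0.508 = 0.85.
0.85 > 0.63: the indirect benefit exceeds the cost.

Yes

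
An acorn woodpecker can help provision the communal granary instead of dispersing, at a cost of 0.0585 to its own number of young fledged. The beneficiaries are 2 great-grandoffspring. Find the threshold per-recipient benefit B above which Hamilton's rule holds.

0.234

r to a great-grandoffspring = 1/8 (three parent–offspring links: r = (1/2)^3 = 1/8).
Hamilton's rule with n recipients of equal r: n·r·B > C, so B > C/(n·r) = 0.0585/(2·0.125) = 0.234.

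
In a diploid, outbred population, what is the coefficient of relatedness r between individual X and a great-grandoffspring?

Each parent–offspring link contributes a factor of 1/2, and independent paths through distinct common ancestors add.
Three parent–offspring links: r = (1/2)^3 = 1/8.

0.125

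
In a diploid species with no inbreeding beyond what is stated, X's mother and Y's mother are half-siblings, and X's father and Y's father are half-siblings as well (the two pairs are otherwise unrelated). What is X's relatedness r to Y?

0.125

Independent pedigree routes through distinct common ancestors add.
X and Y are related in two ways: half first cousins through their mothers (r = 1/16) and half first cousins through their fathers (r = 1/16).
r = 1/16 + 1/16 = 1/8 = 0.125.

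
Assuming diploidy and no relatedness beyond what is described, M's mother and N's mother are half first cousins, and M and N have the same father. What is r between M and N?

0.265625

Wright's path rule: contributions from independent ancestry routes add.
M and N are related in two ways: half second cousins through their mothers (r = 1/64) and half-sibs through their shared father (r = 1/4).
r = 1/64 + 1/4 = 0.265625.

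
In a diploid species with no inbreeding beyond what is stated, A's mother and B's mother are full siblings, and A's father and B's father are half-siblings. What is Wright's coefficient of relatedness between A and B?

Relatedness sums over independent paths through distinct common ancestors.
A and B are related in two ways: first cousins through their mothers (r = 1/8) and half first cousins through their fathers (r = 1/16).
r = 1/8 + 1/16 = 3/16 = 0.1875.

0.1875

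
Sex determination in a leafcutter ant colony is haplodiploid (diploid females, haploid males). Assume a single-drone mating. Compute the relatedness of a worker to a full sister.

Haplodiploid full sisters inherit their father's entire haploid genome identically (contributing 1/2) and on average half of their mother's contribution (1/2 · 1/2 = 1/4); r = 1/2 + 1/4 = 3/4.

0.75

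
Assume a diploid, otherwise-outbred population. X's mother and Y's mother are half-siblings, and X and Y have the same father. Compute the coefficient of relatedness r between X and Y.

With two independent routes of shared ancestry, r is the sum of the two contributions.
X and Y are related in two ways: half first cousins through their mothers (r = 1/16) and half-sibs through their shared father (r = 1/4).
r = 1/16 + 1/4 = 5/16 = 0.3125.

0.3125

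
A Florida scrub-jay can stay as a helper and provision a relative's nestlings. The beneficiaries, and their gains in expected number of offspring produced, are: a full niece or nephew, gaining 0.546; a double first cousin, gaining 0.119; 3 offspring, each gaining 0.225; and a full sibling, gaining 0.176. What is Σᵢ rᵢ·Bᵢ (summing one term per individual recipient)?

r to a full niece or nephew = 1/4 (full aunt/uncle↔niece/nephew: two paths of length 3 through the shared grandparent pair: r = 2·(1/2)^3 = 1/4).
r to a double first cousin = 1/4 (double first cousins share both grandparent pairs — four paths of length 4: r = 4·(1/2)^4 = 1/4).
r to an offspring = 1/2 (one parent–offspring link: r = (1/2)^1 = 1/2).
r to a full sibling = 0.5 (full sibs share both parents — two paths of length 2: r = 2·(1/2)^2 = 1/2).
Summing one r·B term per recipient: 1·0.25·0.546 + 1·0.25·0.119 + 3·0.5·0.225 + 1·0.5·0.176 = 0.59175.

0.59175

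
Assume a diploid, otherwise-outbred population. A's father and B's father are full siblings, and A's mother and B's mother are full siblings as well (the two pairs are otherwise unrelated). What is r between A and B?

Relatedness sums over independent paths through distinct common ancestors.
A and B are related in two ways: first cousins through their fathers (r = 1/8) and first cousins through their mothers (r = 1/8) — i.e. double first cousins.
r = 1/8 + 1/8 = 1/4 = 0.25.

0.25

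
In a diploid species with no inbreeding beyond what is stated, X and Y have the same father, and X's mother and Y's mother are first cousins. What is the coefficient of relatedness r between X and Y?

Wright's path rule: contributions from independent ancestry routes add.
X and Y are related in two ways: half-sibs through their shared father (r = 1/4) and second cousins through their mothers (r = 1/32).
r = 1/4 + 1/32 = 0.28125.

0.28125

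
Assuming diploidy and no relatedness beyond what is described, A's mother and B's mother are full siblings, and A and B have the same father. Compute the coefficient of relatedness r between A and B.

Independent pedigree routes through distinct common ancestors add.
A and B are related in two ways: first cousins through their mothers (r = 1/8) and half-sibs through their shared father (r = 1/4).
r = 1/8 + 1/4 = 0.375.

0.375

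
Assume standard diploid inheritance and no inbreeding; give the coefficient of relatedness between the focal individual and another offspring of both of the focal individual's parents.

0.5

Each parent–offspring link contributes a factor of 1/2, and independent paths through distinct common ancestors add.
Full sibs share both parents — two paths of length 2: r = 2·(1/2)^2 = 1/2.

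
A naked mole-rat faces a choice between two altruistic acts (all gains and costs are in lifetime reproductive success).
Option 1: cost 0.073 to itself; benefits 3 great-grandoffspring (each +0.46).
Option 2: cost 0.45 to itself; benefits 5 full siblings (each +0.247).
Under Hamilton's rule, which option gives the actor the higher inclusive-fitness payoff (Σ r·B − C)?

Option 2

Option 1: r to a great-grandoffspring = 0.125.
Option 1: Σ r·B − C = (3·0.125·0.46) − 0.073 = 0.0995.
Option 2: r to a full sibling = 0.5.
Option 2: Σ r·B − C = (5·0.5·0.247) − 0.45 = 0.1675.
Option 2 has the higher net inclusive-fitness payoff.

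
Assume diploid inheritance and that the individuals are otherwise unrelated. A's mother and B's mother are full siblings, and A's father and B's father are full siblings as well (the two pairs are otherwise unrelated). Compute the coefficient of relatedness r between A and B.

Relatedness sums over independent paths through distinct common ancestors.
A and B are related in two ways: first cousins through their mothers (r = 1/8) and first cousins through their fathers (r = 1/8) — i.e. double first cousins.
r = 1/8 + 1/8 = 0.25.

0.25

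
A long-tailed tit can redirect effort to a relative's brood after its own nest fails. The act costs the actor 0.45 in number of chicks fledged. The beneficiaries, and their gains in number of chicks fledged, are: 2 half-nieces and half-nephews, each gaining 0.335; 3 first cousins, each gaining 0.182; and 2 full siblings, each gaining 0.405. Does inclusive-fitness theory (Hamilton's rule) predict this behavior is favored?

Yes

Hamilton's rule: the trait is favored when the sum of r·B over every recipient exceeds the actor's cost C.
r to a half-niece or half-nephew = 1/8 (half-aunt/uncle↔niece/nephew: one path of length 3: r = (1/2)^3 = 1/8).
r to a first cousin = 0.125 (first cousins share one grandparent pair — two paths of length 4: r = 2·(1/2)^4 = 1/8).
r to a full sibling = 0.5 (full sibs share both parents — two paths of length 2: r = 2·(1/2)^2 = 1/2).
Summing one r·B term per recipient: 2·0.125·0.335 + 3·0.125·0.182 + 2·0.5·0.405 = 0.557.
0.557 > 0.45: the indirect benefit exceeds the cost.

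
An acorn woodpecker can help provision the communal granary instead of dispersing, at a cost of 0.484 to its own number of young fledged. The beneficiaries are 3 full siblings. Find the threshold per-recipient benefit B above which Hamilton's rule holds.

r to a full sibling = 0.5 (full sibs share both parents — two paths of length 2: r = 2·(1/2)^2 = 1/2).
Hamilton's rule with n recipients of equal r: n·r·B > C, so B > C/(n·r) = 0.484/(3·0.5) = 0.3227.

0.3227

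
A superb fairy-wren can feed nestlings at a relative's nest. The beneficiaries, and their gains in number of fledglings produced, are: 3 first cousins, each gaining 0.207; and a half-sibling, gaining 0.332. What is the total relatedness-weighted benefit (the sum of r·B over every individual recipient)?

r to a first cousin = 0.125 (first cousins share one grandparent pair — two paths of length 4: r = 2·(1/2)^4 = 1/8).
r to a half-sibling = 1/4 (half-sibs share one parent — one path of length 2: r = (1/2)^2 = 1/4).
Summing one r·B term per recipient: 3·0.125·0.207 + 1·0.25·0.332 = 0.160625.

0.160625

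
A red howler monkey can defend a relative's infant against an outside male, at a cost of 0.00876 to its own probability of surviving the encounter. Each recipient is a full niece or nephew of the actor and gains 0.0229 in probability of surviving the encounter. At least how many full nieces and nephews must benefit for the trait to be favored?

r to a full niece or nephew = 1/4 (full aunt/uncle↔niece/nephew: two paths of length 3 through the shared grandparent pair: r = 2·(1/2)^3 = 1/4).
Hamilton's rule: n·r·B > C  ⇒  n > C/(r·B) = 0.00876/(0.25·0.0229) = 1.53.
The smallest integer exceeding 1.53 is 2.

2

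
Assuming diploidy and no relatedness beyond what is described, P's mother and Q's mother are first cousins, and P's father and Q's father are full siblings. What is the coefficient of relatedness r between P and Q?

0.15625

Wright's path rule: contributions from independent ancestry routes add.
P and Q are related in two ways: second cousins through their mothers (r = 1/32) and first cousins through their fathers (r = 1/8).
r = 1/32 + 1/8 = 5/32 = 0.15625.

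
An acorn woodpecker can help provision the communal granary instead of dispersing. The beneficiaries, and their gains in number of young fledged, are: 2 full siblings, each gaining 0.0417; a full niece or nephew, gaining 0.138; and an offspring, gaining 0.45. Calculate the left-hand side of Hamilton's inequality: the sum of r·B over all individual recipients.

0.3012

r to a full sibling = 0.5 (full sibs share both parents — two paths of length 2: r = 2·(1/2)^2 = 1/2).
r to a full niece or nephew = 0.25 (full aunt/uncle↔niece/nephew: two paths of length 3 through the shared grandparent pair: r = 2·(1/2)^3 = 1/4).
r to an offspring = 0.5 (one parent–offspring link: r = (1/2)^1 = 1/2).
Summing one r·B term per recipient: 2·0.5·0.0417 + 1·0.25·0.138 + 1·0.5·0.45 = 0.3012.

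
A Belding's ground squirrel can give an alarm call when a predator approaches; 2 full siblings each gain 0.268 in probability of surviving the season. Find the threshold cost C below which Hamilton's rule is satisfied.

r to a full sibling = 1/2 (full sibs share both parents — two paths of length 2: r = 2·(1/2)^2 = 1/2).
Hamilton's rule: n·r·B > C, so the trait is favored while C < n·r·B = 2·0.5·0.268 = 0.268.

0.268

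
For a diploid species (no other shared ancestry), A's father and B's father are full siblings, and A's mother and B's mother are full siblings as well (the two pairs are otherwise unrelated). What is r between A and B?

0.25

With two independent routes of shared ancestry, r is the sum of the two contributions.
A and B are related in two ways: first cousins through their fathers (r = 1/8) and first cousins through their mothers (r = 1/8) — i.e. double first cousins.
r = 1/8 + 1/8 = 0.25.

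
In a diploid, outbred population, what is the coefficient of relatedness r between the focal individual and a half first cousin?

0.0625

Each parent–offspring link contributes a factor of 1/2, and independent paths through distinct common ancestors add.
Half first cousins share one grandparent — one path of length 4: r = (1/2)^4 = 1/16.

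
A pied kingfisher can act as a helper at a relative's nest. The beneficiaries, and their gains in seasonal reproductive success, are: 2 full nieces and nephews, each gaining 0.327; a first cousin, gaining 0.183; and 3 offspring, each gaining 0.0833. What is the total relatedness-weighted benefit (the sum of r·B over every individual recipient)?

0.311325

r to a full niece or nephew = 0.25 (full aunt/uncle↔niece/nephew: two paths of length 3 through the shared grandparent pair: r = 2·(1/2)^3 = 1/4).
r to a first cousin = 0.125 (first cousins share one grandparent pair — two paths of length 4: r = 2·(1/2)^4 = 1/8).
r to an offspring = 1/2 (one parent–offspring link: r = (1/2)^1 = 1/2).
Summing one r·B term per recipient: 2·0.25·0.327 + 1·0.125·0.183 + 3·0.5·0.0833 = 0.311325.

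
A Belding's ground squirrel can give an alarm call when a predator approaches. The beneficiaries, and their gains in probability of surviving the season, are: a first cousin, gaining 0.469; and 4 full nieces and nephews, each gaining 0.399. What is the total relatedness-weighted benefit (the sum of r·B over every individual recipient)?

r to a first cousin = 0.125 (first cousins share one grandparent pair — two paths of length 4: r = 2·(1/2)^4 = 1/8).
r to a full niece or nephew = 1/4 (full aunt/uncle↔niece/nephew: two paths of length 3 through the shared grandparent pair: r = 2·(1/2)^3 = 1/4).
Summing one r·B term per recipient: 1·0.125·0.469 + 4·0.25·0.399 = 0.457625.

0.457625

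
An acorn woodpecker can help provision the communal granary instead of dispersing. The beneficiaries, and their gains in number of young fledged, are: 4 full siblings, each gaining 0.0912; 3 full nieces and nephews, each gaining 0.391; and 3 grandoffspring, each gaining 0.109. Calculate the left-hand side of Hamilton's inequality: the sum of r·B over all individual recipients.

0.5574

r to a full sibling = 1/2 (full sibs share both parents — two paths of length 2: r = 2·(1/2)^2 = 1/2).
r to a full niece or nephew = 0.25 (full aunt/uncle↔niece/nephew: two paths of length 3 through the shared grandparent pair: r = 2·(1/2)^3 = 1/4).
r to a grandoffspring = 0.25 (two parent–offspring links: r = (1/2)^2 = 1/4).
Summing one r·B term per recipient: 4·0.5·0.0912 + 3·0.25·0.391 + 3·0.25·0.109 = 0.5574.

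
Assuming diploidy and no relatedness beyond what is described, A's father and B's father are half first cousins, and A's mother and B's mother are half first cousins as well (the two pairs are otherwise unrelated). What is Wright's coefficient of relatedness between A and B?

0.03125

Wright's path rule: contributions from independent ancestry routes add.
A and B are related in two ways: half second cousins through their fathers (r = 1/64) and half second cousins through their mothers (r = 1/64).
r = 1/64 + 1/64 = 1/32 = 0.03125.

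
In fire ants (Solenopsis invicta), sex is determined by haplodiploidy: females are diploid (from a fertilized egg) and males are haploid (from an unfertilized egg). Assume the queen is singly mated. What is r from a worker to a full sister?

Haplodiploid full sisters inherit their father's entire haploid genome identically (contributing 1/2) and on average half of their mother's contribution (1/2 · 1/2 = 1/4); r = 1/2 + 1/4 = 3/4.

0.75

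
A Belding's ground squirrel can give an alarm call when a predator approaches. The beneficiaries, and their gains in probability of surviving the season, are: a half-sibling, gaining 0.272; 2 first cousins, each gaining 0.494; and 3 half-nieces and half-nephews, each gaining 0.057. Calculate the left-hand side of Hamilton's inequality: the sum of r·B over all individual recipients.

0.212875

r to a half-sibling = 0.25 (half-sibs share one parent — one path of length 2: r = (1/2)^2 = 1/4).
r to a first cousin = 1/8 (first cousins share one grandparent pair — two paths of length 4: r = 2·(1/2)^4 = 1/8).
r to a half-niece or half-nephew = 0.125 (half-aunt/uncle↔niece/nephew: one path of length 3: r = (1/2)^3 = 1/8).
Summing one r·B term per recipient: 1·0.25·0.272 + 2·0.125·0.494 + 3·0.125·0.057 = 0.212875.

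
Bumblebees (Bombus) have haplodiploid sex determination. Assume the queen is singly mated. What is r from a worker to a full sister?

Haplodiploid full sisters inherit their father's entire haploid genome identically (contributing 1/2) and on average half of their mother's contribution (1/2 · 1/2 = 1/4); r = 1/2 + 1/4 = 3/4.

0.75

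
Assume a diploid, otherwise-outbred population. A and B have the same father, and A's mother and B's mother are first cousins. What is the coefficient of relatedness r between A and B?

Independent pedigree routes through distinct common ancestors add.
A and B are related in two ways: half-sibs through their shared father (r = 1/4) and second cousins through their mothers (r = 1/32).
r = 1/4 + 1/32 = 0.28125.

0.28125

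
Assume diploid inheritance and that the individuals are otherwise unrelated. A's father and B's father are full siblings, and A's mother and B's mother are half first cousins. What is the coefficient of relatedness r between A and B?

0.140625

Wright's path rule: contributions from independent ancestry routes add.
A and B are related in two ways: first cousins through their fathers (r = 1/8) and half second cousins through their mothers (r = 1/64).
r = 1/8 + 1/64 = 0.140625.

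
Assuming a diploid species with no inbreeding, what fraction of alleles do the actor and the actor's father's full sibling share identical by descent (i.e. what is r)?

0.25

Each parent–offspring link contributes a factor of 1/2, and independent paths through distinct common ancestors add.
Full aunt/uncle↔niece/nephew: two paths of length 3 through the shared grandparent pair: r = 2·(1/2)^3 = 1/4.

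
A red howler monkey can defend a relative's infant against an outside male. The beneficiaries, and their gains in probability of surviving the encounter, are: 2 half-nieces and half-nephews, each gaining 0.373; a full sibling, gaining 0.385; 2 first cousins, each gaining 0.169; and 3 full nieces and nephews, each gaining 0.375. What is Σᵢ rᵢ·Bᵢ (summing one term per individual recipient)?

r to a half-niece or half-nephew = 1/8 (half-aunt/uncle↔niece/nephew: one path of length 3: r = (1/2)^3 = 1/8).
r to a full sibling = 1/2 (full sibs share both parents — two paths of length 2: r = 2·(1/2)^2 = 1/2).
r to a first cousin = 1/8 (first cousins share one grandparent pair — two paths of length 4: r = 2·(1/2)^4 = 1/8).
r to a full niece or nephew = 1/4 (full aunt/uncle↔niece/nephew: two paths of length 3 through the shared grandparent pair: r = 2·(1/2)^3 = 1/4).
Summing one r·B term per recipient: 2·0.125·0.373 + 1·0.5·0.385 + 2·0.125·0.169 + 3·0.25·0.375 = 0.60925.

0.60925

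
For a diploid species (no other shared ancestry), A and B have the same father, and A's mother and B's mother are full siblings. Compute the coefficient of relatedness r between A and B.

Wright's path rule: contributions from independent ancestry routes add.
A and B are related in two ways: half-sibs through their shared father (r = 1/4) and first cousins through their mothers (r = 1/8).
r = 1/4 + 1/8 = 0.375.

0.375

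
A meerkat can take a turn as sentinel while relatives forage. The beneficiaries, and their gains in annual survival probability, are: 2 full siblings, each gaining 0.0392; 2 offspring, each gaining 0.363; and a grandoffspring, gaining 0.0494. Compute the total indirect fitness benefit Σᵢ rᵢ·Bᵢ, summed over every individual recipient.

0.41455

r to a full sibling = 1/2 (full sibs share both parents — two paths of length 2: r = 2·(1/2)^2 = 1/2).
r to an offspring = 1/2 (one parent–offspring link: r = (1/2)^1 = 1/2).
r to a grandoffspring = 1/4 (two parent–offspring links: r = (1/2)^2 = 1/4).
Summing one r·B term per recipient: 2·0.5·0.0392 + 2·0.5·0.363 + 1·0.25·0.0494 = 0.41455.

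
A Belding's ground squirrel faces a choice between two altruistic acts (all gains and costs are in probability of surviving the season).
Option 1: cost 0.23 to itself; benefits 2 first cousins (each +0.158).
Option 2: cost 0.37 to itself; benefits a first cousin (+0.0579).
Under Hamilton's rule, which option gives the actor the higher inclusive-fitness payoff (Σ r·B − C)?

Option 1

Option 1: r to a first cousin = 0.125.
Option 1: Σ r·B − C = (2·0.125·0.158) − 0.23 = -0.1905.
Option 2: r to a first cousin = 0.125.
Option 2: Σ r·B − C = (1·0.125·0.0579) − 0.37 = -0.3627625.
Option 1 has the higher net inclusive-fitness payoff.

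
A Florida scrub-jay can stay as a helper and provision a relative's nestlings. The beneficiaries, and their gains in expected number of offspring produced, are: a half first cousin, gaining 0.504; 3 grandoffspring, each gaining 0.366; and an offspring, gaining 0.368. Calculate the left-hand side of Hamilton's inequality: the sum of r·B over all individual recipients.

0.49

r to a half first cousin = 0.0625 (half first cousins share one grandparent — one path of length 4: r = (1/2)^4 = 1/16).
r to a grandoffspring = 0.25 (two parent–offspring links: r = (1/2)^2 = 1/4).
r to an offspring = 1/2 (one parent–offspring link: r = (1/2)^1 = 1/2).
Summing one r·B term per recipient: 1·0.0625·0.504 + 3·0.25·0.366 + 1·0.5·0.368 = 0.49.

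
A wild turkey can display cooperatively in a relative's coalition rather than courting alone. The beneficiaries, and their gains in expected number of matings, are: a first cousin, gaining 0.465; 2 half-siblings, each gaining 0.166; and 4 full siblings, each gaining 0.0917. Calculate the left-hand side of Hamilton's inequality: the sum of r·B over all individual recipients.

0.324525

r to a first cousin = 1/8 (first cousins share one grandparent pair — two paths of length 4: r = 2·(1/2)^4 = 1/8).
r to a half-sibling = 0.25 (half-sibs share one parent — one path of length 2: r = (1/2)^2 = 1/4).
r to a full sibling = 1/2 (full sibs share both parents — two paths of length 2: r = 2·(1/2)^2 = 1/2).
Summing one r·B term per recipient: 1·0.125·0.465 + 2·0.25·0.166 + 4·0.5·0.0917 = 0.324525.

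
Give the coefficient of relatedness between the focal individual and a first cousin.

Each parent–offspring link contributes a factor of 1/2, and independent paths through distinct common ancestors add.
First cousins share one grandparent pair — two paths of length 4: r = 2·(1/2)^4 = 1/8.

0.125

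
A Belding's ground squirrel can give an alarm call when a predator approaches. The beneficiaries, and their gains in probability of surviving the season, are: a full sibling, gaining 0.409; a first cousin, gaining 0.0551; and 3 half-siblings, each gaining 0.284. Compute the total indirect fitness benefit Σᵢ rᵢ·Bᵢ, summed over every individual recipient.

r to a full sibling = 1/2 (full sibs share both parents — two paths of length 2: r = 2·(1/2)^2 = 1/2).
r to a first cousin = 1/8 (first cousins share one grandparent pair — two paths of length 4: r = 2·(1/2)^4 = 1/8).
r to a half-sibling = 0.25 (half-sibs share one parent — one path of length 2: r = (1/2)^2 = 1/4).
Summing one r·B term per recipient: 1·0.5·0.409 + 1·0.125·0.0551 + 3·0.25·0.284 = 0.4243875.

0.4243875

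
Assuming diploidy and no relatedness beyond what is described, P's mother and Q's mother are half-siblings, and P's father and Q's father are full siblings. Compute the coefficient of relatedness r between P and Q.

0.1875

Wright's path rule: contributions from independent ancestry routes add.
P and Q are related in two ways: half first cousins through their mothers (r = 1/16) and first cousins through their fathers (r = 1/8).
r = 1/16 + 1/8 = 3/16 = 0.1875.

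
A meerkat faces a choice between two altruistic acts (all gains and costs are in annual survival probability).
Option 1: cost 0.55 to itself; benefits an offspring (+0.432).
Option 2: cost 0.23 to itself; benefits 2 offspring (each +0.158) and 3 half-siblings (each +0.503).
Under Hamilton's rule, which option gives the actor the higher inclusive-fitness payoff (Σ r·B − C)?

Option 2

Option 1: r to an offspring = 0.5.
Option 1: Σ r·B − C = (1·0.5·0.432) − 0.55 = -0.334.
Option 2: r to an offspring = 0.5.
Option 2: r to a half-sibling = 0.25.
Option 2: Σ r·B − C = (2·0.5·0.158 + 3·0.25·0.503) − 0.23 = 0.30525.
Option 2 has the higher net inclusive-fitness payoff.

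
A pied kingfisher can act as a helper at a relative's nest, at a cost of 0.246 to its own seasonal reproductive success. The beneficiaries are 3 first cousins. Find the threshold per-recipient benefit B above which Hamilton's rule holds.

0.656

r to a first cousin = 0.125 (first cousins share one grandparent pair — two paths of length 4: r = 2·(1/2)^4 = 1/8).
Hamilton's rule with n recipients of equal r: n·r·B > C, so B > C/(n·r) = 0.246/(3·0.125) = 0.656.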